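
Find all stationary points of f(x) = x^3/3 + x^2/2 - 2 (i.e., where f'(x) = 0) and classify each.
f'(x) = x*(x + 1)

Solve f'(x) = 0:
  Factor: x^2 + x = x*(x + 1) = 0.
  ⇒ x = -1, 0

f''(x) = 2*x + 1
Second-derivative test at each critical point:
  f''(-1) = -1 < 0 → local maximum
  f''(0) = 1 > 0 → local minimum

Critical points: x = -1 (local maximum); x = 0 (local minimum)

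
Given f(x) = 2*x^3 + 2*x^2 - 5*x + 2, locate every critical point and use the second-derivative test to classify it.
f'(x) = 6*x^2 + 4*x - 5

Solve f'(x) = 0:
  6*x^2 + 4*x - 5 = 0 has no rational roots; quadratic formula: x = (-4 ± √136)/12.
  ⇒ x = -sqrt(34)/6 - 1/3 ≈ -1.3052, -1/3 + sqrt(34)/6 ≈ 0.6385

f''(x) = 12*x + 4
Second-derivative test at each critical point:
  f''(-1.3052) = -11.6619 < 0 → local maximum
  f''(0.6385) = 11.6619 > 0 → local minimum

Critical points: x = -sqrt(34)/6 - 1/3 ≈ -1.3052 (local maximum); x = -1/3 + sqrt(34)/6 ≈ 0.6385 (local minimum)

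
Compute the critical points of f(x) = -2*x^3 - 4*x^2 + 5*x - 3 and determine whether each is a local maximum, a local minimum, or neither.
f'(x) = -6*x^2 - 8*x + 5

Solve f'(x) = 0:
  6*x^2 + 8*x - 5 = 0 has no rational roots; quadratic formula: x = (-8 ± √184)/12.
  ⇒ x = -sqrt(46)/6 - 2/3 ≈ -1.7971, -2/3 + sqrt(46)/6 ≈ 0.4637

f''(x) = -12*x - 8
Second-derivative test at each critical point:
  f''(-1.7971) = 13.5647 > 0 → local minimum
  f''(0.4637) = -13.5647 < 0 → local maximum

Critical points: x = -sqrt(46)/6 - 2/3 ≈ -1.7971 (local minimum); x = -2/3 + sqrt(46)/6 ≈ 0.4637 (local maximum)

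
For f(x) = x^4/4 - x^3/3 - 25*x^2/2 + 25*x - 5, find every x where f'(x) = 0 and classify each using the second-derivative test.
f'(x) = x^3 - x^2 - 25*x + 25

Solve f'(x) = 0:
  Factor: x^3 - x^2 - 25*x + 25 = (x - 5)*(x - 1)*(x + 5) = 0.
  ⇒ x = -5, 1, 5

f''(x) = 3*x^2 - 2*x - 25
Second-derivative test at each critical point:
  f''(-5) = 60 > 0 → local minimum
  f''(1) = -24 < 0 → local maximum
  f''(5) = 40 > 0 → local minimum

Critical points: x = -5 (local minimum); x = 1 (local maximum); x = 5 (local minimum)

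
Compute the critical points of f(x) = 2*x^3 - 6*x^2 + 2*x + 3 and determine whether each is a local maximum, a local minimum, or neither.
f'(x) = 6*x^2 - 12*x + 2

Solve f'(x) = 0:
  Factor: 6*x^2 - 12*x + 2 = 2*(3*x^2 - 6*x + 1); 3*x^2 - 6*x + 1 = 0 has no rational roots; quadratic formula: x = (6 ± √24)/6.
  ⇒ x = 1 - sqrt(6)/3 ≈ 0.1835, sqrt(6)/3 + 1 ≈ 1.8165

f''(x) = 12*x - 12
Second-derivative test at each critical point:
  f''(0.1835) = -9.7980 < 0 → local maximum
  f''(1.8165) = 9.7980 > 0 → local minimum

Critical points: x = 1 - sqrt(6)/3 ≈ 0.1835 (local maximum); x = sqrt(6)/3 + 1 ≈ 1.8165 (local minimum)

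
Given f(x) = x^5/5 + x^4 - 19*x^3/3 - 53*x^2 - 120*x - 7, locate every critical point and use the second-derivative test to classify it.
f'(x) = x^4 + 4*x^3 - 19*x^2 - 106*x - 120

Solve f'(x) = 0:
  Factor: x^4 + 4*x^3 - 19*x^2 - 106*x - 120 = (x - 5)*(x + 2)*(x + 3)*(x + 4) = 0.
  ⇒ x = -4, -3, -2, 5

f''(x) = 4*x^3 + 12*x^2 - 38*x - 106
Second-derivative test at each critical point:
  f''(-4) = -18 < 0 → local maximum
  f''(-3) = 8 > 0 → local minimum
  f''(-2) = -14 < 0 → local maximum
  f''(5) = 504 > 0 → local minimum

Critical points: x = -4 (local maximum); x = -3 (local minimum); x = -2 (local maximum); x = 5 (local minimum)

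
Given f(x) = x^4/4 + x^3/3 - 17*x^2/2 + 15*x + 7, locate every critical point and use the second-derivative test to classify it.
f'(x) = x^3 + x^2 - 17*x + 15

Solve f'(x) = 0:
  Factor: x^3 + x^2 - 17*x + 15 = (x - 3)*(x - 1)*(x + 5) = 0.
  ⇒ x = -5, 1, 3

f''(x) = 3*x^2 + 2*x - 17
Second-derivative test at each critical point:
  f''(-5) = 48 > 0 → local minimum
  f''(1) = -12 < 0 → local maximum
  f''(3) = 16 > 0 → local minimum

Critical points: x = -5 (local minimum); x = 1 (local maximum); x = 3 (local minimum)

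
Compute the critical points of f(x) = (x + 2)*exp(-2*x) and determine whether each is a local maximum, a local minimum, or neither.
f'(x) = (-2*x - 3)*exp(-2*x)

Solve f'(x) = 0:
  f'(x) = (-2*x - 3)·exp(-2*x) and exp(-2*x) > 0 for every x, so f'(x) = 0 ⇔ -2*x - 3 = 0.
  -2*x - 3 = 0.
  ⇒ x = -3/2

f''(x) = 4*(x + 1)*exp(-2*x)
Second-derivative test at each critical point:
  f''(-3/2) = -40.1711 < 0 → local maximum

Critical points: x = -3/2 (local maximum)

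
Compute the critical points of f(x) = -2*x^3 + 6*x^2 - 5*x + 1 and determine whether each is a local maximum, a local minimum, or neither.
f'(x) = -6*x^2 + 12*x - 5

Solve f'(x) = 0:
  6*x^2 - 12*x + 5 = 0 has no rational roots; quadratic formula: x = (12 ± √24)/12.
  ⇒ x = 1 - sqrt(6)/6 ≈ 0.5918, sqrt(6)/6 + 1 ≈ 1.4082

f''(x) = 12 - 12*x
Second-derivative test at each critical point:
  f''(0.5918) = 4.8990 > 0 → local minimum
  f''(1.4082) = -4.8990 < 0 → local maximum

Critical points: x = 1 - sqrt(6)/6 ≈ 0.5918 (local minimum); x = sqrt(6)/6 + 1 ≈ 1.4082 (local maximum)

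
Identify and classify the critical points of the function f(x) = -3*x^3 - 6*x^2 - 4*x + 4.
f'(x) = -9*x^2 - 12*x - 4

Solve f'(x) = 0:
  Factor: -9*x^2 - 12*x - 4 = -(3*x + 2)^2 = 0.
  ⇒ x = -2/3

f''(x) = -18*x - 12
Second-derivative test at each critical point:
  f''(-2/3) = 0, so the second-derivative test is inconclusive; use the first-derivative test: f'(-11/12) = -0.5625, f'(-5/12) = -0.5625 — f' is negative on both sides (no sign change) → neither a local maximum nor a local minimum

Critical points: x = -2/3 (neither)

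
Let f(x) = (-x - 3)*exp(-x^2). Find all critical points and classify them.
f'(x) = (2*x*(x + 3) - 1)*exp(-x^2)

Solve f'(x) = 0:
  f'(x) = (2*x^2 + 6*x - 1)·exp(-x^2) and exp(-x^2) > 0 for every x, so f'(x) = 0 ⇔ 2*x^2 + 6*x - 1 = 0.
  2*x^2 + 6*x - 1 = 0 has no rational roots; quadratic formula: x = (-6 ± √44)/4.
  ⇒ x = -sqrt(11)/2 - 3/2 ≈ -3.1583, -3/2 + sqrt(11)/2 ≈ 0.1583

f''(x) = 2*(-2*x^2*(x + 3) + 3*x + 3)*exp(-x^2)
Second-derivative test at each critical point:
  f''(-3.1583) = -3.088e-04 < 0 → local maximum
  f''(0.1583) = 6.4691 > 0 → local minimum

Critical points: x = -sqrt(11)/2 - 3/2 ≈ -3.1583 (local maximum); x = -3/2 + sqrt(11)/2 ≈ 0.1583 (local minimum)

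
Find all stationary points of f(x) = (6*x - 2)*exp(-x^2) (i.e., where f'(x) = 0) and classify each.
f'(x) = 2*(-2*x*(3*x - 1) + 3)*exp(-x^2)

Solve f'(x) = 0:
  f'(x) = (-12*x^2 + 4*x + 6)·exp(-x^2) and exp(-x^2) > 0 for every x, so f'(x) = 0 ⇔ -12*x^2 + 4*x + 6 = 0.
  Factor: -12*x^2 + 4*x + 6 = -2*(6*x^2 - 2*x - 3); 6*x^2 - 2*x - 3 = 0 has no rational roots; quadratic formula: x = (2 ± √76)/12.
  ⇒ x = 1/6 - sqrt(19)/6 ≈ -0.5598, 1/6 + sqrt(19)/6 ≈ 0.8931

f''(x) = 4*(2*x^2*(3*x - 1) - 9*x + 1)*exp(-x^2)
Second-derivative test at each critical point:
  f''(-0.5598) = 12.7447 > 0 → local minimum
  f''(0.8931) = -7.8522 < 0 → local maximum

Critical points: x = 1/6 - sqrt(19)/6 ≈ -0.5598 (local minimum); x = 1/6 + sqrt(19)/6 ≈ 0.8931 (local maximum)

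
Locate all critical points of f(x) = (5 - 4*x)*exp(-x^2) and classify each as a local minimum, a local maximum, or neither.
f'(x) = 2*(x*(4*x - 5) - 2)*exp(-x^2)

Solve f'(x) = 0:
  f'(x) = (8*x^2 - 10*x - 4)·exp(-x^2) and exp(-x^2) > 0 for every x, so f'(x) = 0 ⇔ 8*x^2 - 10*x - 4 = 0.
  Factor: 8*x^2 - 10*x - 4 = 2*(4*x^2 - 5*x - 2); 4*x^2 - 5*x - 2 = 0 has no rational roots; quadratic formula: x = (5 ± √57)/8.
  ⇒ x = 5/8 - sqrt(57)/8 ≈ -0.3187, 5/8 + sqrt(57)/8 ≈ 1.5687

f''(x) = 2*(2*x^2*(5 - 4*x) + 12*x - 5)*exp(-x^2)
Second-derivative test at each critical point:
  f''(-0.3187) = -13.6411 < 0 → local maximum
  f''(1.5687) = 1.2889 > 0 → local minimum

Critical points: x = 5/8 - sqrt(57)/8 ≈ -0.3187 (local maximum); x = 5/8 + sqrt(57)/8 ≈ 1.5687 (local minimum)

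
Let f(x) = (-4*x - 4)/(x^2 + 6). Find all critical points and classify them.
f'(x) = 4*(-x^2 + 2*x*(x + 1) - 6)/(x^2 + 6)^2

Solve f'(x) = 0:
  f'(x) = 4*(x^2 + 2*x - 6)/(x^2 + 6)^2; the denominator is positive wherever f is defined, so f'(x) = 0 ⇔ 4*x^2 + 8*x - 24 = 0.
  Factor: 4*x^2 + 8*x - 24 = 4*(x^2 + 2*x - 6); x^2 + 2*x - 6 = 0 has no rational roots; quadratic formula: x = (-2 ± √28)/2.
  ⇒ x = -sqrt(7) - 1 ≈ -3.6458, -1 + sqrt(7) ≈ 1.6458

f''(x) = 8*(-4*x^2*(x + 1) + (3*x + 1)*(x^2 + 6))/(x^2 + 6)^3
Second-derivative test at each critical point:
  f''(-3.6458) = -0.0569 < 0 → local maximum
  f''(1.6458) = 0.2791 > 0 → local minimum

Critical points: x = -sqrt(7) - 1 ≈ -3.6458 (local maximum); x = -1 + sqrt(7) ≈ 1.6458 (local minimum)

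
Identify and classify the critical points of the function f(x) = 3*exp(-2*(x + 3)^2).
f'(x) = 12*(-x - 3)*exp(-2*(x + 3)^2)

Solve f'(x) = 0:
  f'(x) = (-12*x - 36)·exp(-2*(x + 3)^2) and exp(-2*(x + 3)^2) > 0 for every x, so f'(x) = 0 ⇔ -12*x - 36 = 0.
  Factor: -12*x - 36 = -12*(x + 3) = 0.
  ⇒ x = -3

f''(x) = 12*(4*(x + 3)^2 - 1)*exp(-2*(x + 3)^2)
Second-derivative test at each critical point:
  f''(-3) = -12 < 0 → local maximum

Critical points: x = -3 (local maximum)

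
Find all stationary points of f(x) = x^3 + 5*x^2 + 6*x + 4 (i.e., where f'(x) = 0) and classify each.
f'(x) = 3*x^2 + 10*x + 6

Solve f'(x) = 0:
  3*x^2 + 10*x + 6 = 0 has no rational roots; quadratic formula: x = (-10 ± √28)/6.
  ⇒ x = -5/3 - sqrt(7)/3 ≈ -2.5486, -5/3 + sqrt(7)/3 ≈ -0.7847

f''(x) = 6*x + 10
Second-derivative test at each critical point:
  f''(-2.5486) = -5.2915 < 0 → local maximum
  f''(-0.7847) = 5.2915 > 0 → local minimum

Critical points: x = -5/3 - sqrt(7)/3 ≈ -2.5486 (local maximum); x = -5/3 + sqrt(7)/3 ≈ -0.7847 (local minimum)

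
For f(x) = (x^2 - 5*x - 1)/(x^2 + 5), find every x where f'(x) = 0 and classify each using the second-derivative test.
f'(x) = (5*x^2 + 12*x - 25)/(x^4 + 10*x^2 + 25)

Solve f'(x) = 0:
  f'(x) = (5*x^2 + 12*x - 25)/(x^2 + 5)^2; the denominator is positive wherever f is defined, so f'(x) = 0 ⇔ 5*x^2 + 12*x - 25 = 0.
  5*x^2 + 12*x - 25 = 0 has no rational roots; quadratic formula: x = (-12 ± √644)/10.
  ⇒ x = -sqrt(161)/5 - 6/5 ≈ -3.7377, -6/5 + sqrt(161)/5 ≈ 1.3377

f''(x) = 2*(-5*x^3 - 18*x^2 + 75*x + 30)/(x^6 + 15*x^4 + 75*x^2 + 125)
Second-derivative test at each critical point:
  f''(-3.7377) = -0.0705 < 0 → local maximum
  f''(1.3377) = 0.5505 > 0 → local minimum

Critical points: x = -sqrt(161)/5 - 6/5 ≈ -3.7377 (local maximum); x = -6/5 + sqrt(161)/5 ≈ 1.3377 (local minimum)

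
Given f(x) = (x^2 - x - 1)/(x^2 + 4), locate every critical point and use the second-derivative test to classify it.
f'(x) = (x^2 + 10*x - 4)/(x^4 + 8*x^2 + 16)

Solve f'(x) = 0:
  f'(x) = (x^2 + 10*x - 4)/(x^2 + 4)^2; the denominator is positive wherever f is defined, so f'(x) = 0 ⇔ x^2 + 10*x - 4 = 0.
  x^2 + 10*x - 4 = 0 has no rational roots; quadratic formula: x = (-10 ± √116)/2.
  ⇒ x = -sqrt(29) - 5 ≈ -10.3852, -5 + sqrt(29) ≈ 0.3852

f''(x) = 2*(-x^3 - 15*x^2 + 12*x + 20)/(x^6 + 12*x^4 + 48*x^2 + 64)
Second-derivative test at each critical point:
  f''(-10.3852) = -0.0009 < 0 → local maximum
  f''(0.3852) = 0.6259 > 0 → local minimum

Critical points: x = -sqrt(29) - 5 ≈ -10.3852 (local maximum); x = -5 + sqrt(29) ≈ 0.3852 (local minimum)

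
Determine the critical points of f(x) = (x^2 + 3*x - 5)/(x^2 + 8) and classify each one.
f'(x) = (-3*x^2 + 26*x + 24)/(x^4 + 16*x^2 + 64)

Solve f'(x) = 0:
  f'(x) = -(3*x^2 - 26*x - 24)/(x^2 + 8)^2; the denominator is positive wherever f is defined, so f'(x) = 0 ⇔ -3*x^2 + 26*x + 24 = 0.
  3*x^2 - 26*x - 24 = 0 has no rational roots; quadratic formula: x = (26 ± √964)/6.
  ⇒ x = 13/3 - sqrt(241)/3 ≈ -0.8414, 13/3 + sqrt(241)/3 ≈ 9.5081

f''(x) = 2*(3*x^3 - 39*x^2 - 72*x + 104)/(x^6 + 24*x^4 + 192*x^2 + 512)
Second-derivative test at each critical point:
  f''(-0.8414) = 0.4095 > 0 → local minimum
  f''(9.5081) = -0.0032 < 0 → local maximum

Critical points: x = 13/3 - sqrt(241)/3 ≈ -0.8414 (local minimum); x = 13/3 + sqrt(241)/3 ≈ 9.5081 (local maximum)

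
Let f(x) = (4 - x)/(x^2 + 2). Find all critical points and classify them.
f'(x) = (-x^2 + 2*x*(x - 4) - 2)/(x^2 + 2)^2

Solve f'(x) = 0:
  f'(x) = (x^2 - 8*x - 2)/(x^2 + 2)^2; the denominator is positive wherever f is defined, so f'(x) = 0 ⇔ x^2 - 8*x - 2 = 0.
  x^2 - 8*x - 2 = 0 has no rational roots; quadratic formula: x = (8 ± √72)/2.
  ⇒ x = 4 - 3*sqrt(2) ≈ -0.2426, 4 + 3*sqrt(2) ≈ 8.2426

f''(x) = 2*(4*x^2*(4 - x) + (3*x - 4)*(x^2 + 2))/(x^2 + 2)^3
Second-derivative test at each critical point:
  f''(-0.2426) = -2.0017 < 0 → local maximum
  f''(8.2426) = 0.0017 > 0 → local minimum

Critical points: x = 4 - 3*sqrt(2) ≈ -0.2426 (local maximum); x = 4 + 3*sqrt(2) ≈ 8.2426 (local minimum)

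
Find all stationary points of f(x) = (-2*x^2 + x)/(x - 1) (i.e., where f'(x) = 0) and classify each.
f'(x) = (-2*x^2 + 4*x - 1)/(x^2 - 2*x + 1)

Solve f'(x) = 0:
  f'(x) = -(2*x^2 - 4*x + 1)/(x - 1)^2; the denominator is positive wherever f is defined, so f'(x) = 0 ⇔ -2*x^2 + 4*x - 1 = 0.
  2*x^2 - 4*x + 1 = 0 has no rational roots; quadratic formula: x = (4 ± √8)/4.
  ⇒ x = 1 - sqrt(2)/2 ≈ 0.2929, sqrt(2)/2 + 1 ≈ 1.7071

f''(x) = -2/(x^3 - 3*x^2 + 3*x - 1)
Second-derivative test at each critical point:
  f''(0.2929) = 5.6569 > 0 → local minimum
  f''(1.7071) = -5.6569 < 0 → local maximum

Critical points: x = 1 - sqrt(2)/2 ≈ 0.2929 (local minimum); x = sqrt(2)/2 + 1 ≈ 1.7071 (local maximum)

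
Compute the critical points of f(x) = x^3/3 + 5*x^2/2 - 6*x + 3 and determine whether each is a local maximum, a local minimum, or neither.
f'(x) = x^2 + 5*x - 6

Solve f'(x) = 0:
  Factor: x^2 + 5*x - 6 = (x - 1)*(x + 6) = 0.
  ⇒ x = -6, 1

f''(x) = 2*x + 5
Second-derivative test at each critical point:
  f''(-6) = -7 < 0 → local maximum
  f''(1) = 7 > 0 → local minimum

Critical points: x = -6 (local maximum); x = 1 (local minimum)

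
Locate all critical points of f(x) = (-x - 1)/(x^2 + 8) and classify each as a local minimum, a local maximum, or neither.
f'(x) = (-x^2 + 2*x*(x + 1) - 8)/(x^2 + 8)^2

Solve f'(x) = 0:
  f'(x) = (x - 2)*(x + 4)/(x^2 + 8)^2; the denominator is positive wherever f is defined, so f'(x) = 0 ⇔ x^2 + 2*x - 8 = 0.
  Factor: x^2 + 2*x - 8 = (x - 2)*(x + 4) = 0.
  ⇒ x = -4, 2

f''(x) = 2*(-4*x^2*(x + 1) + (3*x + 1)*(x^2 + 8))/(x^2 + 8)^3
Second-derivative test at each critical point:
  f''(-4) = -1/96 < 0 → local maximum
  f''(2) = 1/24 > 0 → local minimum

Critical points: x = -4 (local maximum); x = 2 (local minimum)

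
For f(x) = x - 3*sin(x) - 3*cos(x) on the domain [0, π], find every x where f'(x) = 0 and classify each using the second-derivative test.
f'(x) = -3*sqrt(2)*cos(x + pi/4) + 1

Solve f'(x) = 0 on [0, π]:
  f'(x) = 0 ⇔ 3*sin(x) - 3*cos(x) = -1. Write the left side as R·cos(x + φ) with R = √((-3)² + (-3)²) = 3*sqrt(2), cos φ = -sqrt(2)/2, sin φ = -sqrt(2)/2; then cos(x + φ) = -sqrt(2)/6. Solve for x and keep the solutions lying in [0, π].
  ⇒ x = atan((-1 + sqrt(17))/(1 + sqrt(17))) ≈ 0.5475

f''(x) = 3*sqrt(2)*sin(x + pi/4)
Second-derivative test at each critical point:
  f''(0.5475) = 4.1231 > 0 → local minimum

Critical points: x = atan((-1 + sqrt(17))/(1 + sqrt(17))) ≈ 0.5475 (local minimum)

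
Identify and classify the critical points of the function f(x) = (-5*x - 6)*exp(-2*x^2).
f'(x) = (4*x*(5*x + 6) - 5)*exp(-2*x^2)

Solve f'(x) = 0:
  f'(x) = (20*x^2 + 24*x - 5)·exp(-2*x^2) and exp(-2*x^2) > 0 for every x, so f'(x) = 0 ⇔ 20*x^2 + 24*x - 5 = 0.
  20*x^2 + 24*x - 5 = 0 has no rational roots; quadratic formula: x = (-24 ± √976)/40.
  ⇒ x = -sqrt(61)/10 - 3/5 ≈ -1.3810, -3/5 + sqrt(61)/10 ≈ 0.1810

f''(x) = 4*(-20*x^3 - 24*x^2 + 15*x + 6)*exp(-2*x^2)
Second-derivative test at each critical point:
  f''(-1.3810) = -0.6889 < 0 → local maximum
  f''(0.1810) = 29.2591 > 0 → local minimum

Critical points: x = -sqrt(61)/10 - 3/5 ≈ -1.3810 (local maximum); x = -3/5 + sqrt(61)/10 ≈ 0.1810 (local minimum)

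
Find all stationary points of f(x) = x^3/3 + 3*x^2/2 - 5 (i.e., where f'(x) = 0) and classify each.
f'(x) = x*(x + 3)

Solve f'(x) = 0:
  Factor: x^2 + 3*x = x*(x + 3) = 0.
  ⇒ x = -3, 0

f''(x) = 2*x + 3
Second-derivative test at each critical point:
  f''(-3) = -3 < 0 → local maximum
  f''(0) = 3 > 0 → local minimum

Critical points: x = -3 (local maximum); x = 0 (local minimum)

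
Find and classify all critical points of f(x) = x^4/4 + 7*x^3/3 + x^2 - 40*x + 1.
f'(x) = x^3 + 7*x^2 + 2*x - 40

Solve f'(x) = 0:
  Factor: x^3 + 7*x^2 + 2*x - 40 = (x - 2)*(x + 4)*(x + 5) = 0.
  ⇒ x = -5, -4, 2

f''(x) = 3*x^2 + 14*x + 2
Second-derivative test at each critical point:
  f''(-5) = 7 > 0 → local minimum
  f''(-4) = -6 < 0 → local maximum
  f''(2) = 42 > 0 → local minimum

Critical points: x = -5 (local minimum); x = -4 (local maximum); x = 2 (local minimum)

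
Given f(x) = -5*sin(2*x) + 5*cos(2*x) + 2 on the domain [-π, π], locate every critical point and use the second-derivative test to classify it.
f'(x) = -10*sqrt(2)*sin(2*x + pi/4)

Solve f'(x) = 0 on [-π, π]:
  f'(x) = 0 ⇔ -5*cos(2*x) = 5*sin(2*x) ⇔ tan(2*x) = -1, i.e. 2*x = arctan(-1) + nπ; keep the solutions lying in [-π, π].
  ⇒ x = -5*pi/8 ≈ -1.9635, -pi/8 ≈ -0.3927, 3*pi/8 ≈ 1.1781, 7*pi/8 ≈ 2.7489

f''(x) = -20*sqrt(2)*cos(2*x + pi/4)
Second-derivative test at each critical point:
  f''(-1.9635) = 28.2843 > 0 → local minimum
  f''(-0.3927) = -28.2843 < 0 → local maximum
  f''(1.1781) = 28.2843 > 0 → local minimum
  f''(2.7489) = -28.2843 < 0 → local maximum

Critical points: x = -5*pi/8 ≈ -1.9635 (local minimum); x = -pi/8 ≈ -0.3927 (local maximum); x = 3*pi/8 ≈ 1.1781 (local minimum); x = 7*pi/8 ≈ 2.7489 (local maximum)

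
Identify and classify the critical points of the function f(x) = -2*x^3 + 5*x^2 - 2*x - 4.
f'(x) = -6*x^2 + 10*x - 2

Solve f'(x) = 0:
  Factor: -6*x^2 + 10*x - 2 = -2*(3*x^2 - 5*x + 1); 3*x^2 - 5*x + 1 = 0 has no rational roots; quadratic formula: x = (5 ± √13)/6.
  ⇒ x = 5/6 - sqrt(13)/6 ≈ 0.2324, sqrt(13)/6 + 5/6 ≈ 1.4343

f''(x) = 10 - 12*x
Second-derivative test at each critical point:
  f''(0.2324) = 7.2111 > 0 → local minimum
  f''(1.4343) = -7.2111 < 0 → local maximum

Critical points: x = 5/6 - sqrt(13)/6 ≈ 0.2324 (local minimum); x = sqrt(13)/6 + 5/6 ≈ 1.4343 (local maximum)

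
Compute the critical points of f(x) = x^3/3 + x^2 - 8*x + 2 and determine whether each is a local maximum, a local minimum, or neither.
f'(x) = x^2 + 2*x - 8

Solve f'(x) = 0:
  Factor: x^2 + 2*x - 8 = (x - 2)*(x + 4) = 0.
  ⇒ x = -4, 2

f''(x) = 2*x + 2
Second-derivative test at each critical point:
  f''(-4) = -6 < 0 → local maximum
  f''(2) = 6 > 0 → local minimum

Critical points: x = -4 (local maximum); x = 2 (local minimum)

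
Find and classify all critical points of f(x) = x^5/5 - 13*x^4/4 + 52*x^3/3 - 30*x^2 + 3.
f'(x) = x*(x^3 - 13*x^2 + 52*x - 60)

Solve f'(x) = 0:
  Factor: x^4 - 13*x^3 + 52*x^2 - 60*x = x*(x - 6)*(x - 5)*(x - 2) = 0.
  ⇒ x = 0, 2, 5, 6

f''(x) = 4*x^3 - 39*x^2 + 104*x - 60
Second-derivative test at each critical point:
  f''(0) = -60 < 0 → local maximum
  f''(2) = 24 > 0 → local minimum
  f''(5) = -15 < 0 → local maximum
  f''(6) = 24 > 0 → local minimum

Critical points: x = 0 (local maximum); x = 2 (local minimum); x = 5 (local maximum); x = 6 (local minimum)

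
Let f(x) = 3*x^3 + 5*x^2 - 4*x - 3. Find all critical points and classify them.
f'(x) = 9*x^2 + 10*x - 4

Solve f'(x) = 0:
  9*x^2 + 10*x - 4 = 0 has no rational roots; quadratic formula: x = (-10 ± √244)/18.
  ⇒ x = -sqrt(61)/9 - 5/9 ≈ -1.4234, -5/9 + sqrt(61)/9 ≈ 0.3122

f''(x) = 18*x + 10
Second-derivative test at each critical point:
  f''(-1.4234) = -15.6205 < 0 → local maximum
  f''(0.3122) = 15.6205 > 0 → local minimum

Critical points: x = -sqrt(61)/9 - 5/9 ≈ -1.4234 (local maximum); x = -5/9 + sqrt(61)/9 ≈ 0.3122 (local minimum)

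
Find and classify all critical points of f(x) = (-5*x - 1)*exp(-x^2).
f'(x) = (2*x*(5*x + 1) - 5)*exp(-x^2)

Solve f'(x) = 0:
  f'(x) = (10*x^2 + 2*x - 5)·exp(-x^2) and exp(-x^2) > 0 for every x, so f'(x) = 0 ⇔ 10*x^2 + 2*x - 5 = 0.
  10*x^2 + 2*x - 5 = 0 has no rational roots; quadratic formula: x = (-2 ± √204)/20.
  ⇒ x = -sqrt(51)/10 - 1/10 ≈ -0.8141, -1/10 + sqrt(51)/10 ≈ 0.6141

f''(x) = 2*(-10*x^3 - 2*x^2 + 15*x + 1)*exp(-x^2)
Second-derivative test at each critical point:
  f''(-0.8141) = -7.3613 < 0 → local maximum
  f''(0.6141) = 9.7952 > 0 → local minimum

Critical points: x = -sqrt(51)/10 - 1/10 ≈ -0.8141 (local maximum); x = -1/10 + sqrt(51)/10 ≈ 0.6141 (local minimum)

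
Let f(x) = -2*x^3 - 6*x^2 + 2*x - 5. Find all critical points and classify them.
f'(x) = -6*x^2 - 12*x + 2

Solve f'(x) = 0:
  Factor: -6*x^2 - 12*x + 2 = -2*(3*x^2 + 6*x - 1); 3*x^2 + 6*x - 1 = 0 has no rational roots; quadratic formula: x = (-6 ± √48)/6.
  ⇒ x = -2*sqrt(3)/3 - 1 ≈ -2.1547, -1 + 2*sqrt(3)/3 ≈ 0.1547

f''(x) = -12*x - 12
Second-derivative test at each critical point:
  f''(-2.1547) = 13.8564 > 0 → local minimum
  f''(0.1547) = -13.8564 < 0 → local maximum

Critical points: x = -2*sqrt(3)/3 - 1 ≈ -2.1547 (local minimum); x = -1 + 2*sqrt(3)/3 ≈ 0.1547 (local maximum)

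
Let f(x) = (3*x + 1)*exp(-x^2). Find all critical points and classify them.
f'(x) = (-2*x*(3*x + 1) + 3)*exp(-x^2)

Solve f'(x) = 0:
  f'(x) = (-6*x^2 - 2*x + 3)·exp(-x^2) and exp(-x^2) > 0 for every x, so f'(x) = 0 ⇔ -6*x^2 - 2*x + 3 = 0.
  6*x^2 + 2*x - 3 = 0 has no rational roots; quadratic formula: x = (-2 ± √76)/12.
  ⇒ x = -sqrt(19)/6 - 1/6 ≈ -0.8931, -1/6 + sqrt(19)/6 ≈ 0.5598

f''(x) = 2*(2*x^2*(3*x + 1) - 9*x - 1)*exp(-x^2)
Second-derivative test at each critical point:
  f''(-0.8931) = 3.9261 > 0 → local minimum
  f''(0.5598) = -6.3724 < 0 → local maximum

Critical points: x = -sqrt(19)/6 - 1/6 ≈ -0.8931 (local minimum); x = -1/6 + sqrt(19)/6 ≈ 0.5598 (local maximum)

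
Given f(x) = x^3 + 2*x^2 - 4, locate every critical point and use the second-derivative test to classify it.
f'(x) = x*(3*x + 4)

Solve f'(x) = 0:
  Factor: 3*x^2 + 4*x = x*(3*x + 4) = 0.
  ⇒ x = -4/3, 0

f''(x) = 6*x + 4
Second-derivative test at each critical point:
  f''(-4/3) = -4 < 0 → local maximum
  f''(0) = 4 > 0 → local minimum

Critical points: x = -4/3 (local maximum); x = 0 (local minimum)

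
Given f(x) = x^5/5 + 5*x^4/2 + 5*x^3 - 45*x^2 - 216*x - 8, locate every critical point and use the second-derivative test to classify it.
f'(x) = x^4 + 10*x^3 + 15*x^2 - 90*x - 216

Solve f'(x) = 0:
  Factor: x^4 + 10*x^3 + 15*x^2 - 90*x - 216 = (x - 3)*(x + 3)*(x + 4)*(x + 6) = 0.
  ⇒ x = -6, -4, -3, 3

f''(x) = 4*x^3 + 30*x^2 + 30*x - 90
Second-derivative test at each critical point:
  f''(-6) = -54 < 0 → local maximum
  f''(-4) = 14 > 0 → local minimum
  f''(-3) = -18 < 0 → local maximum
  f''(3) = 378 > 0 → local minimum

Critical points: x = -6 (local maximum); x = -4 (local minimum); x = -3 (local maximum); x = 3 (local minimum)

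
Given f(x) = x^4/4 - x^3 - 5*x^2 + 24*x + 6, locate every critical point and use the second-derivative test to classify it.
f'(x) = x^3 - 3*x^2 - 10*x + 24

Solve f'(x) = 0:
  Factor: x^3 - 3*x^2 - 10*x + 24 = (x - 4)*(x - 2)*(x + 3) = 0.
  ⇒ x = -3, 2, 4

f''(x) = 3*x^2 - 6*x - 10
Second-derivative test at each critical point:
  f''(-3) = 35 > 0 → local minimum
  f''(2) = -10 < 0 → local maximum
  f''(4) = 14 > 0 → local minimum

Critical points: x = -3 (local minimum); x = 2 (local maximum); x = 4 (local minimum)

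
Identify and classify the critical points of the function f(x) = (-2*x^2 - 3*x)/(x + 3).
f'(x) = (-2*x^2 - 12*x - 9)/(x^2 + 6*x + 9)

Solve f'(x) = 0:
  f'(x) = -(2*x^2 + 12*x + 9)/(x + 3)^2; the denominator is positive wherever f is defined, so f'(x) = 0 ⇔ -2*x^2 - 12*x - 9 = 0.
  2*x^2 + 12*x + 9 = 0 has no rational roots; quadratic formula: x = (-12 ± √72)/4.
  ⇒ x = -3 - 3*sqrt(2)/2 ≈ -5.1213, -3 + 3*sqrt(2)/2 ≈ -0.8787

f''(x) = -18/(x^3 + 9*x^2 + 27*x + 27)
Second-derivative test at each critical point:
  f''(-5.1213) = 1.8856 > 0 → local minimum
  f''(-0.8787) = -1.8856 < 0 → local maximum

Critical points: x = -3 - 3*sqrt(2)/2 ≈ -5.1213 (local minimum); x = -3 + 3*sqrt(2)/2 ≈ -0.8787 (local maximum)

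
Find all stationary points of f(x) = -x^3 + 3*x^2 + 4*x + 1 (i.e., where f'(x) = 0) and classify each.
f'(x) = -3*x^2 + 6*x + 4

Solve f'(x) = 0:
  3*x^2 - 6*x - 4 = 0 has no rational roots; quadratic formula: x = (6 ± √84)/6.
  ⇒ x = 1 - sqrt(21)/3 ≈ -0.5275, 1 + sqrt(21)/3 ≈ 2.5275

f''(x) = 6 - 6*x
Second-derivative test at each critical point:
  f''(-0.5275) = 9.1652 > 0 → local minimum
  f''(2.5275) = -9.1652 < 0 → local maximum

Critical points: x = 1 - sqrt(21)/3 ≈ -0.5275 (local minimum); x = 1 + sqrt(21)/3 ≈ 2.5275 (local maximum)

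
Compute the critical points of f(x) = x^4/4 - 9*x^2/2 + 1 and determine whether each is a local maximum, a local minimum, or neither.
f'(x) = x*(x^2 - 9)

Solve f'(x) = 0:
  Factor: x^3 - 9*x = x*(x - 3)*(x + 3) = 0.
  ⇒ x = -3, 0, 3

f''(x) = 3*x^2 - 9
Second-derivative test at each critical point:
  f''(-3) = 18 > 0 → local minimum
  f''(0) = -9 < 0 → local maximum
  f''(3) = 18 > 0 → local minimum

Critical points: x = -3 (local minimum); x = 0 (local maximum); x = 3 (local minimum)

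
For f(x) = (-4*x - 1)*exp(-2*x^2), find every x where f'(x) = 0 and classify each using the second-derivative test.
f'(x) = 4*(x*(4*x + 1) - 1)*exp(-2*x^2)

Solve f'(x) = 0:
  f'(x) = (16*x^2 + 4*x - 4)·exp(-2*x^2) and exp(-2*x^2) > 0 for every x, so f'(x) = 0 ⇔ 16*x^2 + 4*x - 4 = 0.
  Factor: 16*x^2 + 4*x - 4 = 4*(4*x^2 + x - 1); 4*x^2 + x - 1 = 0 has no rational roots; quadratic formula: x = (-1 ± √17)/8.
  ⇒ x = -sqrt(17)/8 - 1/8 ≈ -0.6404, -1/8 + sqrt(17)/8 ≈ 0.3904

f''(x) = 4*(-16*x^3 - 4*x^2 + 12*x + 1)*exp(-2*x^2)
Second-derivative test at each critical point:
  f''(-0.6404) = -7.2624 < 0 → local maximum
  f''(0.3904) = 12.1593 > 0 → local minimum

Critical points: x = -sqrt(17)/8 - 1/8 ≈ -0.6404 (local maximum); x = -1/8 + sqrt(17)/8 ≈ 0.3904 (local minimum)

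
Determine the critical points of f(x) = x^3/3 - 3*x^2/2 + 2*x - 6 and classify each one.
f'(x) = x^2 - 3*x + 2

Solve f'(x) = 0:
  Factor: x^2 - 3*x + 2 = (x - 2)*(x - 1) = 0.
  ⇒ x = 1, 2

f''(x) = 2*x - 3
Second-derivative test at each critical point:
  f''(1) = -1 < 0 → local maximum
  f''(2) = 1 > 0 → local minimum

Critical points: x = 1 (local maximum); x = 2 (local minimum)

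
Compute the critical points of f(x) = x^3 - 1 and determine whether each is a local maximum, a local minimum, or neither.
f'(x) = 3*x^2

Solve f'(x) = 0:
  ⇒ x = 0

f''(x) = 6*x
Second-derivative test at each critical point:
  f''(0) = 0, so the second-derivative test is inconclusive; use the first-derivative test: f'(-1/4) = 0.1875, f'(1/4) = 0.1875 — f' is positive on both sides (no sign change) → neither a local maximum nor a local minimum

Critical points: x = 0 (neither)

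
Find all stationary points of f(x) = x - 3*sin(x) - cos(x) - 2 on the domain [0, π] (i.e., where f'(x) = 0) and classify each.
f'(x) = sin(x) - 3*cos(x) + 1

Solve f'(x) = 0 on [0, π]:
  f'(x) = 0 ⇔ sin(x) - 3*cos(x) = -1. Write the left side as R·cos(x + φ) with R = √((-3)² + (-1)²) = sqrt(10), cos φ = -3*sqrt(10)/10, sin φ = -sqrt(10)/10; then cos(x + φ) = -sqrt(10)/10. Solve for x and keep the solutions lying in [0, π].
  ⇒ x = atan(4/3) ≈ 0.9273

f''(x) = 3*sin(x) + cos(x)
Second-derivative test at each critical point:
  f''(0.9273) = 3 > 0 → local minimum

Critical points: x = atan(4/3) ≈ 0.9273 (local minimum)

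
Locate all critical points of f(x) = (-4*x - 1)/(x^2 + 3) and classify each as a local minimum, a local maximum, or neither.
f'(x) = 2*(2*x^2 + x - 6)/(x^4 + 6*x^2 + 9)

Solve f'(x) = 0:
  f'(x) = 2*(x + 2)*(2*x - 3)/(x^2 + 3)^2; the denominator is positive wherever f is defined, so f'(x) = 0 ⇔ 4*x^2 + 2*x - 12 = 0.
  Factor: 4*x^2 + 2*x - 12 = 2*(x + 2)*(2*x - 3) = 0.
  ⇒ x = -2, 3/2

f''(x) = 2*(-4*x^2*(4*x + 1) + (12*x + 1)*(x^2 + 3))/(x^2 + 3)^3
Second-derivative test at each critical point:
  f''(-2) = -2/7 < 0 → local maximum
  f''(3/2) = 32/63 > 0 → local minimum

Critical points: x = -2 (local maximum); x = 3/2 (local minimum)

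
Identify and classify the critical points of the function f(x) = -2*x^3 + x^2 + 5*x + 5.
f'(x) = -6*x^2 + 2*x + 5

Solve f'(x) = 0:
  6*x^2 - 2*x - 5 = 0 has no rational roots; quadratic formula: x = (2 ± √124)/12.
  ⇒ x = 1/6 - sqrt(31)/6 ≈ -0.7613, 1/6 + sqrt(31)/6 ≈ 1.0946

f''(x) = 2 - 12*x
Second-derivative test at each critical point:
  f''(-0.7613) = 11.1355 > 0 → local minimum
  f''(1.0946) = -11.1355 < 0 → local maximum

Critical points: x = 1/6 - sqrt(31)/6 ≈ -0.7613 (local minimum); x = 1/6 + sqrt(31)/6 ≈ 1.0946 (local maximum)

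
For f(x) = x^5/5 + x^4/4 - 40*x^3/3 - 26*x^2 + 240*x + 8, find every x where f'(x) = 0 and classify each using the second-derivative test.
f'(x) = x^4 + x^3 - 40*x^2 - 52*x + 240

Solve f'(x) = 0:
  Factor: x^4 + x^3 - 40*x^2 - 52*x + 240 = (x - 6)*(x - 2)*(x + 4)*(x + 5) = 0.
  ⇒ x = -5, -4, 2, 6

f''(x) = 4*x^3 + 3*x^2 - 80*x - 52
Second-derivative test at each critical point:
  f''(-5) = -77 < 0 → local maximum
  f''(-4) = 60 > 0 → local minimum
  f''(2) = -168 < 0 → local maximum
  f''(6) = 440 > 0 → local minimum

Critical points: x = -5 (local maximum); x = -4 (local minimum); x = 2 (local maximum); x = 6 (local minimum)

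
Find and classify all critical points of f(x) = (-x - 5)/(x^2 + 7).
f'(x) = (-x^2 + 2*x*(x + 5) - 7)/(x^2 + 7)^2

Solve f'(x) = 0:
  f'(x) = (x^2 + 10*x - 7)/(x^2 + 7)^2; the denominator is positive wherever f is defined, so f'(x) = 0 ⇔ x^2 + 10*x - 7 = 0.
  x^2 + 10*x - 7 = 0 has no rational roots; quadratic formula: x = (-10 ± √128)/2.
  ⇒ x = -4*sqrt(2) - 5 ≈ -10.6569, -5 + 4*sqrt(2) ≈ 0.6569

f''(x) = 2*(-4*x^2*(x + 5) + (3*x + 5)*(x^2 + 7))/(x^2 + 7)^3
Second-derivative test at each critical point:
  f''(-10.6569) = -0.0008 < 0 → local maximum
  f''(0.6569) = 0.2049 > 0 → local minimum

Critical points: x = -4*sqrt(2) - 5 ≈ -10.6569 (local maximum); x = -5 + 4*sqrt(2) ≈ 0.6569 (local minimum)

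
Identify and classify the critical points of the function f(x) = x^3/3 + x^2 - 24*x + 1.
f'(x) = x^2 + 2*x - 24

Solve f'(x) = 0:
  Factor: x^2 + 2*x - 24 = (x - 4)*(x + 6) = 0.
  ⇒ x = -6, 4

f''(x) = 2*x + 2
Second-derivative test at each critical point:
  f''(-6) = -10 < 0 → local maximum
  f''(4) = 10 > 0 → local minimum

Critical points: x = -6 (local maximum); x = 4 (local minimum)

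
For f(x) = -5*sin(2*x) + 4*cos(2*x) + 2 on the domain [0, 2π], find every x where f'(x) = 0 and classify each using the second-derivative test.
f'(x) = -8*sin(2*x) - 10*cos(2*x)

Solve f'(x) = 0 on [0, 2π]:
  f'(x) = 0 ⇔ -5*cos(2*x) = 4*sin(2*x) ⇔ tan(2*x) = -5/4, i.e. 2*x = arctan(-5/4) + nπ; keep the solutions lying in [0, 2π].
  ⇒ x = -atan(5/4)/2 + pi/2 ≈ 1.1228, pi - atan(5/4)/2 ≈ 2.6936, -atan(5/4)/2 + 3*pi/2 ≈ 4.2644, -atan(5/4)/2 + 2*pi ≈ 5.8352

f''(x) = 20*sin(2*x) - 16*cos(2*x)
Second-derivative test at each critical point:
  f''(1.1228) = 25.6125 > 0 → local minimum
  f''(2.6936) = -25.6125 < 0 → local maximum
  f''(4.2644) = 25.6125 > 0 → local minimum
  f''(5.8352) = -25.6125 < 0 → local maximum

Critical points: x = -atan(5/4)/2 + pi/2 ≈ 1.1228 (local minimum); x = pi - atan(5/4)/2 ≈ 2.6936 (local maximum); x = -atan(5/4)/2 + 3*pi/2 ≈ 4.2644 (local minimum); x = -atan(5/4)/2 + 2*pi ≈ 5.8352 (local maximum)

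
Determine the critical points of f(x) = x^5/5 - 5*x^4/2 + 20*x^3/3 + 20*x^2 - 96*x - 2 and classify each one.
f'(x) = x^4 - 10*x^3 + 20*x^2 + 40*x - 96

Solve f'(x) = 0:
  Factor: x^4 - 10*x^3 + 20*x^2 + 40*x - 96 = (x - 6)*(x - 4)*(x - 2)*(x + 2) = 0.
  ⇒ x = -2, 2, 4, 6

f''(x) = 4*x^3 - 30*x^2 + 40*x + 40
Second-derivative test at each critical point:
  f''(-2) = -192 < 0 → local maximum
  f''(2) = 32 > 0 → local minimum
  f''(4) = -24 < 0 → local maximum
  f''(6) = 64 > 0 → local minimum

Critical points: x = -2 (local maximum); x = 2 (local minimum); x = 4 (local maximum); x = 6 (local minimum)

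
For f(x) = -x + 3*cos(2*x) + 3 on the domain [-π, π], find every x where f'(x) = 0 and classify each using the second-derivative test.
f'(x) = -6*sin(2*x) - 1

Solve f'(x) = 0 on [-π, π]:
  f'(x) = 0 ⇔ sin(2*x) = -1/6, i.e. 2*x = arcsin(-1/6) + 2nπ or 2*x = π − arcsin(-1/6) + 2nπ; keep the solutions lying in [-π, π].
  ⇒ x = -pi/2 + asin(1/6)/2 ≈ -1.4871, -asin(1/6)/2 ≈ -0.0837, asin(1/6)/2 + pi/2 ≈ 1.6545, pi - asin(1/6)/2 ≈ 3.0579

f''(x) = -12*cos(2*x)
Second-derivative test at each critical point:
  f''(-1.4871) = 11.8322 > 0 → local minimum
  f''(-0.0837) = -11.8322 < 0 → local maximum
  f''(1.6545) = 11.8322 > 0 → local minimum
  f''(3.0579) = -11.8322 < 0 → local maximum

Critical points: x = -pi/2 + asin(1/6)/2 ≈ -1.4871 (local minimum); x = -asin(1/6)/2 ≈ -0.0837 (local maximum); x = asin(1/6)/2 + pi/2 ≈ 1.6545 (local minimum); x = pi - asin(1/6)/2 ≈ 3.0579 (local maximum)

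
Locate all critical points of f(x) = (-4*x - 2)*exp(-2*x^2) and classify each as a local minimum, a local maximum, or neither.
f'(x) = 4*(2*x*(2*x + 1) - 1)*exp(-2*x^2)

Solve f'(x) = 0:
  f'(x) = (16*x^2 + 8*x - 4)·exp(-2*x^2) and exp(-2*x^2) > 0 for every x, so f'(x) = 0 ⇔ 16*x^2 + 8*x - 4 = 0.
  Factor: 16*x^2 + 8*x - 4 = 4*(4*x^2 + 2*x - 1); 4*x^2 + 2*x - 1 = 0 has no rational roots; quadratic formula: x = (-2 ± √20)/8.
  ⇒ x = -sqrt(5)/4 - 1/4 ≈ -0.8090, -1/4 + sqrt(5)/4 ≈ 0.3090

f''(x) = 8*(-8*x^3 - 4*x^2 + 6*x + 1)*exp(-2*x^2)
Second-derivative test at each critical point:
  f''(-0.8090) = -4.8314 < 0 → local maximum
  f''(0.3090) = 14.7786 > 0 → local minimum

Critical points: x = -sqrt(5)/4 - 1/4 ≈ -0.8090 (local maximum); x = -1/4 + sqrt(5)/4 ≈ 0.3090 (local minimum)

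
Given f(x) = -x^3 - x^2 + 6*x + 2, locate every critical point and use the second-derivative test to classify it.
f'(x) = -3*x^2 - 2*x + 6

Solve f'(x) = 0:
  3*x^2 + 2*x - 6 = 0 has no rational roots; quadratic formula: x = (-2 ± √76)/6.
  ⇒ x = -sqrt(19)/3 - 1/3 ≈ -1.7863, -1/3 + sqrt(19)/3 ≈ 1.1196

f''(x) = -6*x - 2
Second-derivative test at each critical point:
  f''(-1.7863) = 8.7178 > 0 → local minimum
  f''(1.1196) = -8.7178 < 0 → local maximum

Critical points: x = -sqrt(19)/3 - 1/3 ≈ -1.7863 (local minimum); x = -1/3 + sqrt(19)/3 ≈ 1.1196 (local maximum)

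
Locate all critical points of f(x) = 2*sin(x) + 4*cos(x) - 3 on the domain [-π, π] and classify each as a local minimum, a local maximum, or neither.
f'(x) = -4*sin(x) + 2*cos(x)

Solve f'(x) = 0 on [-π, π]:
  f'(x) = 0 ⇔ 2*cos(x) = 4*sin(x) ⇔ tan(x) = 1/2, i.e. x = arctan(1/2) + nπ; keep the solutions lying in [-π, π].
  ⇒ x = -pi + atan(1/2) ≈ -2.6779, atan(1/2) ≈ 0.4636

f''(x) = -2*sin(x) - 4*cos(x)
Second-derivative test at each critical point:
  f''(-2.6779) = 4.4721 > 0 → local minimum
  f''(0.4636) = -4.4721 < 0 → local maximum

Critical points: x = -pi + atan(1/2) ≈ -2.6779 (local minimum); x = atan(1/2) ≈ 0.4636 (local maximum)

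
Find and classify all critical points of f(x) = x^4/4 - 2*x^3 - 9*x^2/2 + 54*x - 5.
f'(x) = x^3 - 6*x^2 - 9*x + 54

Solve f'(x) = 0:
  Factor: x^3 - 6*x^2 - 9*x + 54 = (x - 6)*(x - 3)*(x + 3) = 0.
  ⇒ x = -3, 3, 6

f''(x) = 3*x^2 - 12*x - 9
Second-derivative test at each critical point:
  f''(-3) = 54 > 0 → local minimum
  f''(3) = -18 < 0 → local maximum
  f''(6) = 27 > 0 → local minimum

Critical points: x = -3 (local minimum); x = 3 (local maximum); x = 6 (local minimum)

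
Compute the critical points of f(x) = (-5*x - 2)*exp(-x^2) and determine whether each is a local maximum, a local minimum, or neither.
f'(x) = (2*x*(5*x + 2) - 5)*exp(-x^2)

Solve f'(x) = 0:
  f'(x) = (10*x^2 + 4*x - 5)·exp(-x^2) and exp(-x^2) > 0 for every x, so f'(x) = 0 ⇔ 10*x^2 + 4*x - 5 = 0.
  10*x^2 + 4*x - 5 = 0 has no rational roots; quadratic formula: x = (-4 ± √216)/20.
  ⇒ x = -3*sqrt(6)/10 - 1/5 ≈ -0.9348, -1/5 + 3*sqrt(6)/10 ≈ 0.5348

f''(x) = 2*(-10*x^3 - 4*x^2 + 15*x + 2)*exp(-x^2)
Second-derivative test at each critical point:
  f''(-0.9348) = -6.1331 < 0 → local maximum
  f''(0.5348) = 11.0406 > 0 → local minimum

Critical points: x = -3*sqrt(6)/10 - 1/5 ≈ -0.9348 (local maximum); x = -1/5 + 3*sqrt(6)/10 ≈ 0.5348 (local minimum)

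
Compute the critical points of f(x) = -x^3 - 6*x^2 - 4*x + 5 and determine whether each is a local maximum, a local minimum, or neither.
f'(x) = -3*x^2 - 12*x - 4

Solve f'(x) = 0:
  3*x^2 + 12*x + 4 = 0 has no rational roots; quadratic formula: x = (-12 ± √96)/6.
  ⇒ x = -2 - 2*sqrt(6)/3 ≈ -3.6330, -2 + 2*sqrt(6)/3 ≈ -0.3670

f''(x) = -6*x - 12
Second-derivative test at each critical point:
  f''(-3.6330) = 9.7980 > 0 → local minimum
  f''(-0.3670) = -9.7980 < 0 → local maximum

Critical points: x = -2 - 2*sqrt(6)/3 ≈ -3.6330 (local minimum); x = -2 + 2*sqrt(6)/3 ≈ -0.3670 (local maximum)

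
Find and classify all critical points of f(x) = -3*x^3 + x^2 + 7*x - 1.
f'(x) = -9*x^2 + 2*x + 7

Solve f'(x) = 0:
  Factor: -9*x^2 + 2*x + 7 = -(x - 1)*(9*x + 7) = 0.
  ⇒ x = -7/9, 1

f''(x) = 2 - 18*x
Second-derivative test at each critical point:
  f''(-7/9) = 16 > 0 → local minimum
  f''(1) = -16 < 0 → local maximum

Critical points: x = -7/9 (local minimum); x = 1 (local maximum)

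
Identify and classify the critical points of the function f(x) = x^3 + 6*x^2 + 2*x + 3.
f'(x) = 3*x^2 + 12*x + 2

Solve f'(x) = 0:
  3*x^2 + 12*x + 2 = 0 has no rational roots; quadratic formula: x = (-12 ± √120)/6.
  ⇒ x = -2 - sqrt(30)/3 ≈ -3.8257, -2 + sqrt(30)/3 ≈ -0.1743

f''(x) = 6*x + 12
Second-derivative test at each critical point:
  f''(-3.8257) = -10.9545 < 0 → local maximum
  f''(-0.1743) = 10.9545 > 0 → local minimum

Critical points: x = -2 - sqrt(30)/3 ≈ -3.8257 (local maximum); x = -2 + sqrt(30)/3 ≈ -0.1743 (local minimum)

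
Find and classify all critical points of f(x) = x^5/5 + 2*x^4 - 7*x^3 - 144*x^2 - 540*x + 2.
f'(x) = x^4 + 8*x^3 - 21*x^2 - 288*x - 540

Solve f'(x) = 0:
  Factor: x^4 + 8*x^3 - 21*x^2 - 288*x - 540 = (x - 6)*(x + 3)*(x + 5)*(x + 6) = 0.
  ⇒ x = -6, -5, -3, 6

f''(x) = 4*x^3 + 24*x^2 - 42*x - 288
Second-derivative test at each critical point:
  f''(-6) = -36 < 0 → local maximum
  f''(-5) = 22 > 0 → local minimum
  f''(-3) = -54 < 0 → local maximum
  f''(6) = 1188 > 0 → local minimum

Critical points: x = -6 (local maximum); x = -5 (local minimum); x = -3 (local maximum); x = 6 (local minimum)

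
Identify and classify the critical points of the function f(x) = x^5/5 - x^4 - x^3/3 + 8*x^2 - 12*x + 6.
f'(x) = x^4 - 4*x^3 - x^2 + 16*x - 12

Solve f'(x) = 0:
  Factor: x^4 - 4*x^3 - x^2 + 16*x - 12 = (x - 3)*(x - 2)*(x - 1)*(x + 2) = 0.
  ⇒ x = -2, 1, 2, 3

f''(x) = 4*x^3 - 12*x^2 - 2*x + 16
Second-derivative test at each critical point:
  f''(-2) = -60 < 0 → local maximum
  f''(1) = 6 > 0 → local minimum
  f''(2) = -4 < 0 → local maximum
  f''(3) = 10 > 0 → local minimum

Critical points: x = -2 (local maximum); x = 1 (local minimum); x = 2 (local maximum); x = 3 (local minimum)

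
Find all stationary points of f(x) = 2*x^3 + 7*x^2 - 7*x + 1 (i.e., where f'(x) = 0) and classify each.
f'(x) = 6*x^2 + 14*x - 7

Solve f'(x) = 0:
  6*x^2 + 14*x - 7 = 0 has no rational roots; quadratic formula: x = (-14 ± √364)/12.
  ⇒ x = -sqrt(91)/6 - 7/6 ≈ -2.7566, -7/6 + sqrt(91)/6 ≈ 0.4232

f''(x) = 12*x + 14
Second-derivative test at each critical point:
  f''(-2.7566) = -19.0788 < 0 → local maximum
  f''(0.4232) = 19.0788 > 0 → local minimum

Critical points: x = -sqrt(91)/6 - 7/6 ≈ -2.7566 (local maximum); x = -7/6 + sqrt(91)/6 ≈ 0.4232 (local minimum)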